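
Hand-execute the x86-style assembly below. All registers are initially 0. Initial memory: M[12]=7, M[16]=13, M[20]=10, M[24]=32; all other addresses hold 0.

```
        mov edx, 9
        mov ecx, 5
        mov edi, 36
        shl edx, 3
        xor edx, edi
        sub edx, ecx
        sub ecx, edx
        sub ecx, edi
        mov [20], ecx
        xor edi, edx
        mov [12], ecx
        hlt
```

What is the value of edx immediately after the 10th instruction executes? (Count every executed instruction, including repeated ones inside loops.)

after mov edx, 9: edx=9
after mov ecx, 5: ecx=5
after mov edi, 36: edi=36
after shl edx, 3: edx=9<<3=72
after xor edx, edi: edx=72^36=108
after sub edx, ecx: edx=108-5=103
after sub ecx, edx: ecx=5-103=-98
after sub ecx, edi: ecx=(-98)-36=-134
mov [20], ecx → M[20]=-134
after xor edi, edx: edi=36^103=67
After step 10: edx = 103.

103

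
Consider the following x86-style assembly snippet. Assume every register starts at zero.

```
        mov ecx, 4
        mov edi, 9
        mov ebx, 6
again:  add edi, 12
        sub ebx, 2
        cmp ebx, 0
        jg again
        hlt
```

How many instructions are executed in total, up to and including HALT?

ecx=4
edi=9
ebx=6
edi=9+12=21
ebx=6-2=4
cmp ebx, 0  (cmp 4,0)
jg again: taken
edi=21+12=33
ebx=4-2=2
cmp ebx, 0  (cmp 2,0)
jg again: taken
edi=33+12=45
ebx=2-2=0
cmp ebx, 0  (cmp 0,0)
jg again: not taken
halt.
Total executed instructions: 16.

16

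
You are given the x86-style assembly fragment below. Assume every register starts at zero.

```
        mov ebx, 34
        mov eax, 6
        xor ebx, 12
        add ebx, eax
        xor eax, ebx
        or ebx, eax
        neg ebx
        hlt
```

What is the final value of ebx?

-54

mov ebx, 34 → ebx=34
mov eax, 6 → eax=6
xor ebx, 12 → ebx=34^12=46
add ebx, eax → ebx=46+6=52
xor eax, ebx → eax=6^52=50
or ebx, eax → ebx=52|50=54
neg ebx → ebx=-(54)=-54
halt.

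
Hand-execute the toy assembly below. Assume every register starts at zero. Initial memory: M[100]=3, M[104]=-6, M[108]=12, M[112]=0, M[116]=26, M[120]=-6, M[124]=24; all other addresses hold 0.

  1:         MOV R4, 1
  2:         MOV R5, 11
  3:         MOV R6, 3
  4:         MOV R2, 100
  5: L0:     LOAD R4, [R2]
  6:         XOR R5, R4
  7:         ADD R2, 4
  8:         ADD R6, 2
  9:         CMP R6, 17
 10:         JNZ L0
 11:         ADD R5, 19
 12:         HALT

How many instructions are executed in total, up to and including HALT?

48

R4=1
R5=11
R6=3
R2=100
R4=M[100]=3
R5=11^3=8
R2=100+4=104
R6=3+2=5
CMP R6, 17  (cmp 5,17)
JNZ L0: taken
R4=M[104]=-6
R5=8^(-6)=-14
R2=104+4=108
R6=5+2=7
CMP R6, 17  (cmp 7,17)
JNZ L0: taken
R4=M[108]=12
R5=(-14)^12=-2
R2=108+4=112
R6=7+2=9
CMP R6, 17  (cmp 9,17)
JNZ L0: taken
R4=M[112]=0
R5=(-2)^0=-2
R2=112+4=116
R6=9+2=11
CMP R6, 17  (cmp 11,17)
JNZ L0: taken
R4=M[116]=26
R5=(-2)^26=-28
R2=116+4=120
R6=11+2=13
CMP R6, 17  (cmp 13,17)
JNZ L0: taken
R4=M[120]=-6
R5=(-28)^(-6)=30
R2=120+4=124
R6=13+2=15
CMP R6, 17  (cmp 15,17)
JNZ L0: taken
R4=M[124]=24
R5=30^24=6
R2=124+4=128
R6=15+2=17
CMP R6, 17  (cmp 17,17)
JNZ L0: not taken
R5=6+19=25
halt.
Total executed instructions: 48.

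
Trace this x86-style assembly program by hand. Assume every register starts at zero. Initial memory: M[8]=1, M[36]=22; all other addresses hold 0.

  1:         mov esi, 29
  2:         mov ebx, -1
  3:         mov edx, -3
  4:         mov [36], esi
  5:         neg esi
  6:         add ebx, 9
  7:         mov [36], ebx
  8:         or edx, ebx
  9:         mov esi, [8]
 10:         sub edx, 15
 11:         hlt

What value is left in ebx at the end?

8

after mov esi, 29: esi=29
after mov ebx, -1: ebx=-1
after mov edx, -3: edx=-3
mov [36], esi → M[36]=29
after neg esi: esi=-(29)=-29
after add ebx, 9: ebx=(-1)+9=8
mov [36], ebx → M[36]=8
after or edx, ebx: edx=(-3)|8=-3
after mov esi, [8]: esi=M[8]=1
after sub edx, 15: edx=(-3)-15=-18
halt.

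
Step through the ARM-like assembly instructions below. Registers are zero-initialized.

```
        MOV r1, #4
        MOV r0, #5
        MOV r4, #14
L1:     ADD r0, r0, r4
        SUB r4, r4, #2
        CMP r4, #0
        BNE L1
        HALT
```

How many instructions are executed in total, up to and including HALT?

r1=4
r0=5
r4=14
r0=5+14=19
r4=14-2=12
CMP r4, #0  (cmp 12,0)
BNE L1: taken
r0=19+12=31
r4=12-2=10
CMP r4, #0  (cmp 10,0)
BNE L1: taken
r0=31+10=41
r4=10-2=8
CMP r4, #0  (cmp 8,0)
BNE L1: taken
r0=41+8=49
r4=8-2=6
CMP r4, #0  (cmp 6,0)
BNE L1: taken
r0=49+6=55
r4=6-2=4
CMP r4, #0  (cmp 4,0)
BNE L1: taken
r0=55+4=59
r4=4-2=2
CMP r4, #0  (cmp 2,0)
BNE L1: taken
r0=59+2=61
r4=2-2=0
CMP r4, #0  (cmp 0,0)
BNE L1: not taken
halt.
Total executed instructions: 32.

32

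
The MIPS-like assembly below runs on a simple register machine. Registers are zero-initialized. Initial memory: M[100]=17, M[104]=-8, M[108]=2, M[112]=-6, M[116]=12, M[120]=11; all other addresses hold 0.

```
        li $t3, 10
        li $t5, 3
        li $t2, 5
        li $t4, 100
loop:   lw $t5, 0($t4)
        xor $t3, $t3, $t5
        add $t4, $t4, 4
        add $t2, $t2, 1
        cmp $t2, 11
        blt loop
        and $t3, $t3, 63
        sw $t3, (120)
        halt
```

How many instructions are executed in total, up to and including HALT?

43

li $t3, 10 → $t3=10
li $t5, 3 → $t5=3
li $t2, 5 → $t2=5
li $t4, 100 → $t4=100
lw $t5, 0($t4) → $t5=M[100]=17
xor $t3, $t3, $t5 → $t3=10^17=27
add $t4, $t4, 4 → $t4=100+4=104
add $t2, $t2, 1 → $t2=5+1=6
cmp $t2, 11  (cmp 6,11)
blt loop: taken
lw $t5, 0($t4) → $t5=M[104]=-8
xor $t3, $t3, $t5 → $t3=27^(-8)=-29
add $t4, $t4, 4 → $t4=104+4=108
add $t2, $t2, 1 → $t2=6+1=7
cmp $t2, 11  (cmp 7,11)
blt loop: taken
lw $t5, 0($t4) → $t5=M[108]=2
xor $t3, $t3, $t5 → $t3=(-29)^2=-31
add $t4, $t4, 4 → $t4=108+4=112
add $t2, $t2, 1 → $t2=7+1=8
cmp $t2, 11  (cmp 8,11)
blt loop: taken
lw $t5, 0($t4) → $t5=M[112]=-6
xor $t3, $t3, $t5 → $t3=(-31)^(-6)=27
add $t4, $t4, 4 → $t4=112+4=116
add $t2, $t2, 1 → $t2=8+1=9
cmp $t2, 11  (cmp 9,11)
blt loop: taken
lw $t5, 0($t4) → $t5=M[116]=12
xor $t3, $t3, $t5 → $t3=27^12=23
add $t4, $t4, 4 → $t4=116+4=120
add $t2, $t2, 1 → $t2=9+1=10
cmp $t2, 11  (cmp 10,11)
blt loop: taken
lw $t5, 0($t4) → $t5=M[120]=11
xor $t3, $t3, $t5 → $t3=23^11=28
add $t4, $t4, 4 → $t4=120+4=124
add $t2, $t2, 1 → $t2=10+1=11
cmp $t2, 11  (cmp 11,11)
blt loop: not taken
and $t3, $t3, 63 → $t3=28&63=28
sw $t3, (120) → M[120]=28
halt.
Total executed instructions: 43.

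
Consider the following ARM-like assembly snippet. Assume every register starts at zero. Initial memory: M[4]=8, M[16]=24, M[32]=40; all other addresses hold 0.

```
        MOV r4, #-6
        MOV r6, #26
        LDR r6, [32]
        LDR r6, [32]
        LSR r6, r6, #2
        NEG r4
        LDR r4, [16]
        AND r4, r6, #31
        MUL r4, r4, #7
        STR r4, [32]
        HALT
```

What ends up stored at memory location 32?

MOV r4, #-6 → r4=-6
MOV r6, #26 → r6=26
LDR r6, [32] → r6=M[32]=40
LDR r6, [32] → r6=M[32]=40
LSR r6, r6, #2 → r6=40>>2=10
NEG r4 → r4=-(-6)=6
LDR r4, [16] → r4=M[16]=24
AND r4, r6, #31 → r4=10&31=10
MUL r4, r4, #7 → r4=10*7=70
STR r4, [32] → M[32]=70
halt.

70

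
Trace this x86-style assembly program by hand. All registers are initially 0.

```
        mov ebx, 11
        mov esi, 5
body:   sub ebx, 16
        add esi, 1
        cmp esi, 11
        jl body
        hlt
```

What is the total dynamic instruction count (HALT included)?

27

mov ebx, 11 → ebx=11
mov esi, 5 → esi=5
sub ebx, 16 → ebx=11-16=-5
add esi, 1 → esi=5+1=6
cmp esi, 11  (cmp 6,11)
jl body: taken
sub ebx, 16 → ebx=(-5)-16=-21
add esi, 1 → esi=6+1=7
cmp esi, 11  (cmp 7,11)
jl body: taken
sub ebx, 16 → ebx=(-21)-16=-37
add esi, 1 → esi=7+1=8
cmp esi, 11  (cmp 8,11)
jl body: taken
sub ebx, 16 → ebx=(-37)-16=-53
add esi, 1 → esi=8+1=9
cmp esi, 11  (cmp 9,11)
jl body: taken
sub ebx, 16 → ebx=(-53)-16=-69
add esi, 1 → esi=9+1=10
cmp esi, 11  (cmp 10,11)
jl body: taken
sub ebx, 16 → ebx=(-69)-16=-85
add esi, 1 → esi=10+1=11
cmp esi, 11  (cmp 11,11)
jl body: not taken
halt.
Total executed instructions: 27.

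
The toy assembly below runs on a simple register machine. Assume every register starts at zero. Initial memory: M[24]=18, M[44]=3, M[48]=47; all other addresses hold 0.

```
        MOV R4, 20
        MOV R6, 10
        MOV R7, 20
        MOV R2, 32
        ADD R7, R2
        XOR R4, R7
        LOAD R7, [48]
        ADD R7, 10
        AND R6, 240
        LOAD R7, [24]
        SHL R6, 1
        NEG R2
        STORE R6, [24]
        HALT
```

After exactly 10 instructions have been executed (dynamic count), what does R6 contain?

0

R4=20
R6=10
R7=20
R2=32
R7=20+32=52
R4=20^52=32
R7=M[48]=47
R7=47+10=57
R6=10&240=0
R7=M[24]=18
After step 10: R6 = 0.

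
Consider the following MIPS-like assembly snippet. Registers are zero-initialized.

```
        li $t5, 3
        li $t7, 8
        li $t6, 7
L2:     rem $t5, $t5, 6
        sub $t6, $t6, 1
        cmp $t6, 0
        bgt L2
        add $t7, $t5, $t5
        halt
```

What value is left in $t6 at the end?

0

li $t5, 3 → $t5=3
li $t7, 8 → $t7=8
li $t6, 7 → $t6=7
rem $t5, $t5, 6 → $t5=3%6=3
sub $t6, $t6, 1 → $t6=7-1=6
cmp $t6, 0  (cmp 6,0)
bgt L2: taken
rem $t5, $t5, 6 → $t5=3%6=3
sub $t6, $t6, 1 → $t6=6-1=5
cmp $t6, 0  (cmp 5,0)
bgt L2: taken
rem $t5, $t5, 6 → $t5=3%6=3
sub $t6, $t6, 1 → $t6=5-1=4
cmp $t6, 0  (cmp 4,0)
bgt L2: taken
rem $t5, $t5, 6 → $t5=3%6=3
sub $t6, $t6, 1 → $t6=4-1=3
cmp $t6, 0  (cmp 3,0)
bgt L2: taken
rem $t5, $t5, 6 → $t5=3%6=3
sub $t6, $t6, 1 → $t6=3-1=2
cmp $t6, 0  (cmp 2,0)
bgt L2: taken
rem $t5, $t5, 6 → $t5=3%6=3
sub $t6, $t6, 1 → $t6=2-1=1
cmp $t6, 0  (cmp 1,0)
bgt L2: taken
rem $t5, $t5, 6 → $t5=3%6=3
sub $t6, $t6, 1 → $t6=1-1=0
cmp $t6, 0  (cmp 0,0)
bgt L2: not taken
add $t7, $t5, $t5 → $t7=3+3=6
halt.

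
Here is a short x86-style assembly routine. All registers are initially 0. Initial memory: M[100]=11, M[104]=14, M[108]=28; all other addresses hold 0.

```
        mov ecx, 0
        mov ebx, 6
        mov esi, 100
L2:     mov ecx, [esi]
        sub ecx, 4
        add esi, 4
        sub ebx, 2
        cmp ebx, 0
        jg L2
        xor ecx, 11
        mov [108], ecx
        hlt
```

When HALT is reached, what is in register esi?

112

ecx=0
ebx=6
esi=100
ecx=M[100]=11
ecx=11-4=7
esi=100+4=104
ebx=6-2=4
cmp ebx, 0  (cmp 4,0)
jg L2: taken
ecx=M[104]=14
ecx=14-4=10
esi=104+4=108
ebx=4-2=2
cmp ebx, 0  (cmp 2,0)
jg L2: taken
ecx=M[108]=28
ecx=28-4=24
esi=108+4=112
ebx=2-2=0
cmp ebx, 0  (cmp 0,0)
jg L2: not taken
ecx=24^11=19
mov [108], ecx → M[108]=19
halt.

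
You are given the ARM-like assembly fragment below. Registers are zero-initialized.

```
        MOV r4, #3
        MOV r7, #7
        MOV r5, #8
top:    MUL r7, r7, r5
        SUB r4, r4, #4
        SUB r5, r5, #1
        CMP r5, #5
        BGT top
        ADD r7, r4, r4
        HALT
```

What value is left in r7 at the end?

-18

r4=3
r7=7
r5=8
r7=7*8=56
r4=3-4=-1
r5=8-1=7
CMP r5, #5  (cmp 7,5)
BGT top: taken
r7=56*7=392
r4=(-1)-4=-5
r5=7-1=6
CMP r5, #5  (cmp 6,5)
BGT top: taken
r7=392*6=2352
r4=(-5)-4=-9
r5=6-1=5
CMP r5, #5  (cmp 5,5)
BGT top: not taken
r7=(-9)+(-9)=-18
halt.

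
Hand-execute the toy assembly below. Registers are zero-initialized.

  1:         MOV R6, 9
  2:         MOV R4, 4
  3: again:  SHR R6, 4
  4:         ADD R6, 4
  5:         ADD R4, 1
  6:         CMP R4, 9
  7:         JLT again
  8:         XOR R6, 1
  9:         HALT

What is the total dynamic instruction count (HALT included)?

29

after MOV R6, 9: R6=9
after MOV R4, 4: R4=4
after SHR R6, 4: R6=9>>4=0
after ADD R6, 4: R6=0+4=4
after ADD R4, 1: R4=4+1=5
CMP R4, 9  (cmp 5,9)
JLT again: taken
after SHR R6, 4: R6=4>>4=0
after ADD R6, 4: R6=0+4=4
after ADD R4, 1: R4=5+1=6
CMP R4, 9  (cmp 6,9)
JLT again: taken
after SHR R6, 4: R6=4>>4=0
after ADD R6, 4: R6=0+4=4
after ADD R4, 1: R4=6+1=7
CMP R4, 9  (cmp 7,9)
JLT again: taken
after SHR R6, 4: R6=4>>4=0
after ADD R6, 4: R6=0+4=4
after ADD R4, 1: R4=7+1=8
CMP R4, 9  (cmp 8,9)
JLT again: taken
after SHR R6, 4: R6=4>>4=0
after ADD R6, 4: R6=0+4=4
after ADD R4, 1: R4=8+1=9
CMP R4, 9  (cmp 9,9)
JLT again: not taken
after XOR R6, 1: R6=4^1=5
halt.
Total executed instructions: 29.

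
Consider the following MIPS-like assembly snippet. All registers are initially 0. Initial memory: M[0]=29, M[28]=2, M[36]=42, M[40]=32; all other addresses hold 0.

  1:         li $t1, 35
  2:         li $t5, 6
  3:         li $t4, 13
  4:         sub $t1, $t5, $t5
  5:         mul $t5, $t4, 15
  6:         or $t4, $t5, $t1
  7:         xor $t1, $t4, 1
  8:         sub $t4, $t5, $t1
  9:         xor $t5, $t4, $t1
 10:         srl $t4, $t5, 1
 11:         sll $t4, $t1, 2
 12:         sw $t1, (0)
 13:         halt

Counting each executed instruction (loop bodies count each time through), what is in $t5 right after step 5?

195

li $t1, 35 → $t1=35
li $t5, 6 → $t5=6
li $t4, 13 → $t4=13
sub $t1, $t5, $t5 → $t1=6-6=0
mul $t5, $t4, 15 → $t5=13*15=195
After step 5: $t5 = 195.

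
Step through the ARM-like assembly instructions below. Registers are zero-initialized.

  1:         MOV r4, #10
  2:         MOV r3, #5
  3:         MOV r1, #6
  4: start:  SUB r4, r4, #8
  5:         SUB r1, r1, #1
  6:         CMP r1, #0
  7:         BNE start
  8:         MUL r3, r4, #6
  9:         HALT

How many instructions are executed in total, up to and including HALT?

r4=10
r3=5
r1=6
r4=10-8=2
r1=6-1=5
CMP r1, #0  (cmp 5,0)
BNE start: taken
r4=2-8=-6
r1=5-1=4
CMP r1, #0  (cmp 4,0)
BNE start: taken
r4=(-6)-8=-14
r1=4-1=3
CMP r1, #0  (cmp 3,0)
BNE start: taken
r4=(-14)-8=-22
r1=3-1=2
CMP r1, #0  (cmp 2,0)
BNE start: taken
r4=(-22)-8=-30
r1=2-1=1
CMP r1, #0  (cmp 1,0)
BNE start: taken
r4=(-30)-8=-38
r1=1-1=0
CMP r1, #0  (cmp 0,0)
BNE start: not taken
r3=(-38)*6=-228
halt.
Total executed instructions: 29.

29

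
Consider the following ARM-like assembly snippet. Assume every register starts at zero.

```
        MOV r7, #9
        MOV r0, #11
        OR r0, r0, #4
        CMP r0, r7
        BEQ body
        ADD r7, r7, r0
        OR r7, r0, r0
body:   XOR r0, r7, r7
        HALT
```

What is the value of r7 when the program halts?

15

after MOV r7, #9: r7=9
after MOV r0, #11: r0=11
after OR r0, r0, #4: r0=11|4=15
CMP r0, r7  (cmp 15,9)
BEQ body: not taken
after ADD r7, r7, r0: r7=9+15=24
after OR r7, r0, r0: r7=15|15=15
after XOR r0, r7, r7: r0=15^15=0
halt.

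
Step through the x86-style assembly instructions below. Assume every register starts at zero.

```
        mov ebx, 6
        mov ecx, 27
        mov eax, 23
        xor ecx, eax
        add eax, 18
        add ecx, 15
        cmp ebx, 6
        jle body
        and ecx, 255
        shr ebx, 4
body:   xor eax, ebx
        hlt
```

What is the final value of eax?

47

ebx=6
ecx=27
eax=23
ecx=27^23=12
eax=23+18=41
ecx=12+15=27
cmp ebx, 6  (cmp 6,6)
jle body: taken
eax=41^6=47
halt.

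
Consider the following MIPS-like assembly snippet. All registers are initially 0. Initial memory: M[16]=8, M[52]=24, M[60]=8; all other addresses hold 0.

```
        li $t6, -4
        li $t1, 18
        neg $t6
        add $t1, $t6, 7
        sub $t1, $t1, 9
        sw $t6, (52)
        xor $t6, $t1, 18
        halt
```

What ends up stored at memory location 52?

after li $t6, -4: $t6=-4
after li $t1, 18: $t1=18
after neg $t6: $t6=-(-4)=4
after add $t1, $t6, 7: $t1=4+7=11
after sub $t1, $t1, 9: $t1=11-9=2
sw $t6, (52) → M[52]=4
after xor $t6, $t1, 18: $t6=2^18=16
halt.

4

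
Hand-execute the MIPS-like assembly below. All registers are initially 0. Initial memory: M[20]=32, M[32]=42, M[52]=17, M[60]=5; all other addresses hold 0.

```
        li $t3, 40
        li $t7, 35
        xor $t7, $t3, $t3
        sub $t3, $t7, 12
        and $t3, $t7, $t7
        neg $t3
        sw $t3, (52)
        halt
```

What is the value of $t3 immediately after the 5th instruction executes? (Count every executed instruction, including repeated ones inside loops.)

0

li $t3, 40 → $t3=40
li $t7, 35 → $t7=35
xor $t7, $t3, $t3 → $t7=40^40=0
sub $t3, $t7, 12 → $t3=0-12=-12
and $t3, $t7, $t7 → $t3=0&0=0
After step 5: $t3 = 0.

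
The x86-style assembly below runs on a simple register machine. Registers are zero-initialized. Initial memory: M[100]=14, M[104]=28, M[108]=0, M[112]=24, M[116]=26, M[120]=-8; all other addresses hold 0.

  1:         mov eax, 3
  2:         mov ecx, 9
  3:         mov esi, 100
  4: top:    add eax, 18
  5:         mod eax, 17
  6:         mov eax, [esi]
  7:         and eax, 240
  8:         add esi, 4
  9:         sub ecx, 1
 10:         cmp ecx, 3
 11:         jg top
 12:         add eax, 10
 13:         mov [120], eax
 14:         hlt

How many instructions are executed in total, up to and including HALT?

54

eax=3
ecx=9
esi=100
eax=3+18=21
eax=21%17=4
eax=M[100]=14
eax=14&240=0
esi=100+4=104
ecx=9-1=8
cmp ecx, 3  (cmp 8,3)
jg top: taken
eax=0+18=18
eax=18%17=1
eax=M[104]=28
eax=28&240=16
esi=104+4=108
ecx=8-1=7
cmp ecx, 3  (cmp 7,3)
jg top: taken
eax=16+18=34
eax=34%17=0
eax=M[108]=0
eax=0&240=0
esi=108+4=112
ecx=7-1=6
cmp ecx, 3  (cmp 6,3)
jg top: taken
eax=0+18=18
eax=18%17=1
eax=M[112]=24
eax=24&240=16
esi=112+4=116
ecx=6-1=5
cmp ecx, 3  (cmp 5,3)
jg top: taken
eax=16+18=34
eax=34%17=0
eax=M[116]=26
eax=26&240=16
esi=116+4=120
ecx=5-1=4
cmp ecx, 3  (cmp 4,3)
jg top: taken
eax=16+18=34
eax=34%17=0
eax=M[120]=-8
eax=(-8)&240=240
esi=120+4=124
ecx=4-1=3
cmp ecx, 3  (cmp 3,3)
jg top: not taken
eax=240+10=250
mov [120], eax → M[120]=250
halt.
Total executed instructions: 54.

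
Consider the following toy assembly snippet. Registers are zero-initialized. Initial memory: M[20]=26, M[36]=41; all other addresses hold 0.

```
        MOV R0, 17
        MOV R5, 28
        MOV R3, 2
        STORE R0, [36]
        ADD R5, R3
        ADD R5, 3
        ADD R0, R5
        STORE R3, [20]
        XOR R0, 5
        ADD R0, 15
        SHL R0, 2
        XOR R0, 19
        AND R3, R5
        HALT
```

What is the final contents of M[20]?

MOV R0, 17 → R0=17
MOV R5, 28 → R5=28
MOV R3, 2 → R3=2
STORE R0, [36] → M[36]=17
ADD R5, R3 → R5=28+2=30
ADD R5, 3 → R5=30+3=33
ADD R0, R5 → R0=17+33=50
STORE R3, [20] → M[20]=2
XOR R0, 5 → R0=50^5=55
ADD R0, 15 → R0=55+15=70
SHL R0, 2 → R0=70<<2=280
XOR R0, 19 → R0=280^19=267
AND R3, R5 → R3=2&33=0
halt.

2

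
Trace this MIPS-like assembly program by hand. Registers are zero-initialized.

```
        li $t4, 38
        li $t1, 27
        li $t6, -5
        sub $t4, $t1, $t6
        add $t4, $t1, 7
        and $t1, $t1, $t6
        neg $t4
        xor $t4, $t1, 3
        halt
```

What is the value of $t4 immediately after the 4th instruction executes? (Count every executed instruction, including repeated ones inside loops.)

32

$t4=38
$t1=27
$t6=-5
$t4=27-(-5)=32
After step 4: $t4 = 32.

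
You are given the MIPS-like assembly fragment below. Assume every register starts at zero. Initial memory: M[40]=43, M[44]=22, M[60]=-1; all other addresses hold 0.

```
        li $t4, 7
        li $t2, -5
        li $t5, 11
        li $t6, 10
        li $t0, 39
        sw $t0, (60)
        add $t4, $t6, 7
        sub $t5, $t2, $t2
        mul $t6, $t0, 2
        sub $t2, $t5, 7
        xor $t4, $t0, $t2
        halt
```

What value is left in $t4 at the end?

-34

li $t4, 7 → $t4=7
li $t2, -5 → $t2=-5
li $t5, 11 → $t5=11
li $t6, 10 → $t6=10
li $t0, 39 → $t0=39
sw $t0, (60) → M[60]=39
add $t4, $t6, 7 → $t4=10+7=17
sub $t5, $t2, $t2 → $t5=(-5)-(-5)=0
mul $t6, $t0, 2 → $t6=39*2=78
sub $t2, $t5, 7 → $t2=0-7=-7
xor $t4, $t0, $t2 → $t4=39^(-7)=-34
halt.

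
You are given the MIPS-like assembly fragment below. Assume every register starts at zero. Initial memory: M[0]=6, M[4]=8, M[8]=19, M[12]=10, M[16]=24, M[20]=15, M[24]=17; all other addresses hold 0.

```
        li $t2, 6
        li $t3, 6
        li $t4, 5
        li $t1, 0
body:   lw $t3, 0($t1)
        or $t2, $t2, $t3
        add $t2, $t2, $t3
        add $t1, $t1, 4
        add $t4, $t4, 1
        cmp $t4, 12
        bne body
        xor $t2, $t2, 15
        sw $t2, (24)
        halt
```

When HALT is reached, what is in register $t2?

li $t2, 6 → $t2=6
li $t3, 6 → $t3=6
li $t4, 5 → $t4=5
li $t1, 0 → $t1=0
lw $t3, 0($t1) → $t3=M[0]=6
or $t2, $t2, $t3 → $t2=6|6=6
add $t2, $t2, $t3 → $t2=6+6=12
add $t1, $t1, 4 → $t1=0+4=4
add $t4, $t4, 1 → $t4=5+1=6
cmp $t4, 12  (cmp 6,12)
bne body: taken
lw $t3, 0($t1) → $t3=M[4]=8
or $t2, $t2, $t3 → $t2=12|8=12
add $t2, $t2, $t3 → $t2=12+8=20
add $t1, $t1, 4 → $t1=4+4=8
add $t4, $t4, 1 → $t4=6+1=7
cmp $t4, 12  (cmp 7,12)
bne body: taken
lw $t3, 0($t1) → $t3=M[8]=19
or $t2, $t2, $t3 → $t2=20|19=23
add $t2, $t2, $t3 → $t2=23+19=42
add $t1, $t1, 4 → $t1=8+4=12
add $t4, $t4, 1 → $t4=7+1=8
cmp $t4, 12  (cmp 8,12)
bne body: taken
lw $t3, 0($t1) → $t3=M[12]=10
or $t2, $t2, $t3 → $t2=42|10=42
add $t2, $t2, $t3 → $t2=42+10=52
add $t1, $t1, 4 → $t1=12+4=16
add $t4, $t4, 1 → $t4=8+1=9
cmp $t4, 12  (cmp 9,12)
bne body: taken
lw $t3, 0($t1) → $t3=M[16]=24
or $t2, $t2, $t3 → $t2=52|24=60
add $t2, $t2, $t3 → $t2=60+24=84
add $t1, $t1, 4 → $t1=16+4=20
add $t4, $t4, 1 → $t4=9+1=10
cmp $t4, 12  (cmp 10,12)
bne body: taken
lw $t3, 0($t1) → $t3=M[20]=15
or $t2, $t2, $t3 → $t2=84|15=95
add $t2, $t2, $t3 → $t2=95+15=110
add $t1, $t1, 4 → $t1=20+4=24
add $t4, $t4, 1 → $t4=10+1=11
cmp $t4, 12  (cmp 11,12)
bne body: taken
lw $t3, 0($t1) → $t3=M[24]=17
or $t2, $t2, $t3 → $t2=110|17=127
add $t2, $t2, $t3 → $t2=127+17=144
add $t1, $t1, 4 → $t1=24+4=28
add $t4, $t4, 1 → $t4=11+1=12
cmp $t4, 12  (cmp 12,12)
bne body: not taken
xor $t2, $t2, 15 → $t2=144^15=159
sw $t2, (24) → M[24]=159
halt.

159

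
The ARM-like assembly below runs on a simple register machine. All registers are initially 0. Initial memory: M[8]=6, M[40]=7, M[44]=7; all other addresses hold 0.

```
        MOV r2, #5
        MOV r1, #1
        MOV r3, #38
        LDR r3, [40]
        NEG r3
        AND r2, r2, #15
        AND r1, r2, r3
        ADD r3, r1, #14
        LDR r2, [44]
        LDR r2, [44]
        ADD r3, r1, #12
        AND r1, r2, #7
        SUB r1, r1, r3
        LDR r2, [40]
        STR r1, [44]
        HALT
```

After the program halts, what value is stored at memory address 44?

MOV r2, #5 → r2=5
MOV r1, #1 → r1=1
MOV r3, #38 → r3=38
LDR r3, [40] → r3=M[40]=7
NEG r3 → r3=-(7)=-7
AND r2, r2, #15 → r2=5&15=5
AND r1, r2, r3 → r1=5&(-7)=1
ADD r3, r1, #14 → r3=1+14=15
LDR r2, [44] → r2=M[44]=7
LDR r2, [44] → r2=M[44]=7
ADD r3, r1, #12 → r3=1+12=13
AND r1, r2, #7 → r1=7&7=7
SUB r1, r1, r3 → r1=7-13=-6
LDR r2, [40] → r2=M[40]=7
STR r1, [44] → M[44]=-6
halt.

-6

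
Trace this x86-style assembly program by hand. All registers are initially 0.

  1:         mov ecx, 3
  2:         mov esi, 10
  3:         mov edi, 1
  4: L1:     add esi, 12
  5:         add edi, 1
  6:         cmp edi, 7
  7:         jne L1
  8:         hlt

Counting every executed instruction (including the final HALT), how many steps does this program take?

28

mov ecx, 3 → ecx=3
mov esi, 10 → esi=10
mov edi, 1 → edi=1
add esi, 12 → esi=10+12=22
add edi, 1 → edi=1+1=2
cmp edi, 7  (cmp 2,7)
jne L1: taken
add esi, 12 → esi=22+12=34
add edi, 1 → edi=2+1=3
cmp edi, 7  (cmp 3,7)
jne L1: taken
add esi, 12 → esi=34+12=46
add edi, 1 → edi=3+1=4
cmp edi, 7  (cmp 4,7)
jne L1: taken
add esi, 12 → esi=46+12=58
add edi, 1 → edi=4+1=5
cmp edi, 7  (cmp 5,7)
jne L1: taken
add esi, 12 → esi=58+12=70
add edi, 1 → edi=5+1=6
cmp edi, 7  (cmp 6,7)
jne L1: taken
add esi, 12 → esi=70+12=82
add edi, 1 → edi=6+1=7
cmp edi, 7  (cmp 7,7)
jne L1: not taken
halt.
Total executed instructions: 28.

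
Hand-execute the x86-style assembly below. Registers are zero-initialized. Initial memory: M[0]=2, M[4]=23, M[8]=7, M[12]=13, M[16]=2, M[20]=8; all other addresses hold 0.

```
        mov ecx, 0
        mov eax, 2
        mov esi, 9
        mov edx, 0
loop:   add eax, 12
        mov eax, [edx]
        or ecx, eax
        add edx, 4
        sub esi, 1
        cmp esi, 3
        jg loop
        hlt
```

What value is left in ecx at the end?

after mov ecx, 0: ecx=0
after mov eax, 2: eax=2
after mov esi, 9: esi=9
after mov edx, 0: edx=0
after add eax, 12: eax=2+12=14
after mov eax, [edx]: eax=M[0]=2
after or ecx, eax: ecx=0|2=2
after add edx, 4: edx=0+4=4
after sub esi, 1: esi=9-1=8
cmp esi, 3  (cmp 8,3)
jg loop: taken
after add eax, 12: eax=2+12=14
after mov eax, [edx]: eax=M[4]=23
after or ecx, eax: ecx=2|23=23
after add edx, 4: edx=4+4=8
after sub esi, 1: esi=8-1=7
cmp esi, 3  (cmp 7,3)
jg loop: taken
after add eax, 12: eax=23+12=35
after mov eax, [edx]: eax=M[8]=7
after or ecx, eax: ecx=23|7=23
after add edx, 4: edx=8+4=12
after sub esi, 1: esi=7-1=6
cmp esi, 3  (cmp 6,3)
jg loop: taken
after add eax, 12: eax=7+12=19
after mov eax, [edx]: eax=M[12]=13
after or ecx, eax: ecx=23|13=31
after add edx, 4: edx=12+4=16
after sub esi, 1: esi=6-1=5
cmp esi, 3  (cmp 5,3)
jg loop: taken
after add eax, 12: eax=13+12=25
after mov eax, [edx]: eax=M[16]=2
after or ecx, eax: ecx=31|2=31
after add edx, 4: edx=16+4=20
after sub esi, 1: esi=5-1=4
cmp esi, 3  (cmp 4,3)
jg loop: taken
after add eax, 12: eax=2+12=14
after mov eax, [edx]: eax=M[20]=8
after or ecx, eax: ecx=31|8=31
after add edx, 4: edx=20+4=24
after sub esi, 1: esi=4-1=3
cmp esi, 3  (cmp 3,3)
jg loop: not taken
halt.

31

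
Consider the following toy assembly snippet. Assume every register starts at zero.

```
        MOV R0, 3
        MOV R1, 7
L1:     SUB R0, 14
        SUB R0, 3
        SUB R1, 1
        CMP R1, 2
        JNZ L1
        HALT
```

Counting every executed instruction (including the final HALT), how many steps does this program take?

28

R0=3
R1=7
R0=3-14=-11
R0=(-11)-3=-14
R1=7-1=6
CMP R1, 2  (cmp 6,2)
JNZ L1: taken
R0=(-14)-14=-28
R0=(-28)-3=-31
R1=6-1=5
CMP R1, 2  (cmp 5,2)
JNZ L1: taken
R0=(-31)-14=-45
R0=(-45)-3=-48
R1=5-1=4
CMP R1, 2  (cmp 4,2)
JNZ L1: taken
R0=(-48)-14=-62
R0=(-62)-3=-65
R1=4-1=3
CMP R1, 2  (cmp 3,2)
JNZ L1: taken
R0=(-65)-14=-79
R0=(-79)-3=-82
R1=3-1=2
CMP R1, 2  (cmp 2,2)
JNZ L1: not taken
halt.
Total executed instructions: 28.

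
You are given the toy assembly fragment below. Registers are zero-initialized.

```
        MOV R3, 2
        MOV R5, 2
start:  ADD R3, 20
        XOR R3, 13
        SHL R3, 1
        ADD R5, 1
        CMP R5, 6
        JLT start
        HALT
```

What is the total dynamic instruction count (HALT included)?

R3=2
R5=2
R3=2+20=22
R3=22^13=27
R3=27<<1=54
R5=2+1=3
CMP R5, 6  (cmp 3,6)
JLT start: taken
R3=54+20=74
R3=74^13=71
R3=71<<1=142
R5=3+1=4
CMP R5, 6  (cmp 4,6)
JLT start: taken
R3=142+20=162
R3=162^13=175
R3=175<<1=350
R5=4+1=5
CMP R5, 6  (cmp 5,6)
JLT start: taken
R3=350+20=370
R3=370^13=383
R3=383<<1=766
R5=5+1=6
CMP R5, 6  (cmp 6,6)
JLT start: not taken
halt.
Total executed instructions: 27.

27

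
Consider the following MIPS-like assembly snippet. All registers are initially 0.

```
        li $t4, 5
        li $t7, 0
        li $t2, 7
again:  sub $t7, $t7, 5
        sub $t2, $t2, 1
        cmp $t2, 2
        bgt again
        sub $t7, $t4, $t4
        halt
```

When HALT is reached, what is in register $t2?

after li $t4, 5: $t4=5
after li $t7, 0: $t7=0
after li $t2, 7: $t2=7
after sub $t7, $t7, 5: $t7=0-5=-5
after sub $t2, $t2, 1: $t2=7-1=6
cmp $t2, 2  (cmp 6,2)
bgt again: taken
after sub $t7, $t7, 5: $t7=(-5)-5=-10
after sub $t2, $t2, 1: $t2=6-1=5
cmp $t2, 2  (cmp 5,2)
bgt again: taken
after sub $t7, $t7, 5: $t7=(-10)-5=-15
after sub $t2, $t2, 1: $t2=5-1=4
cmp $t2, 2  (cmp 4,2)
bgt again: taken
after sub $t7, $t7, 5: $t7=(-15)-5=-20
after sub $t2, $t2, 1: $t2=4-1=3
cmp $t2, 2  (cmp 3,2)
bgt again: taken
after sub $t7, $t7, 5: $t7=(-20)-5=-25
after sub $t2, $t2, 1: $t2=3-1=2
cmp $t2, 2  (cmp 2,2)
bgt again: not taken
after sub $t7, $t4, $t4: $t7=5-5=0
halt.

2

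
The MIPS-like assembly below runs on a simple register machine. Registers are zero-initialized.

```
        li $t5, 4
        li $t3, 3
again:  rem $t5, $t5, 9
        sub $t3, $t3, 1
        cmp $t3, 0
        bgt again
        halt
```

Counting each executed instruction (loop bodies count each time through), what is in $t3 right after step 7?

2

$t5=4
$t3=3
$t5=4%9=4
$t3=3-1=2
cmp $t3, 0  (cmp 2,0)
bgt again: taken
$t5=4%9=4
After step 7: $t3 = 2.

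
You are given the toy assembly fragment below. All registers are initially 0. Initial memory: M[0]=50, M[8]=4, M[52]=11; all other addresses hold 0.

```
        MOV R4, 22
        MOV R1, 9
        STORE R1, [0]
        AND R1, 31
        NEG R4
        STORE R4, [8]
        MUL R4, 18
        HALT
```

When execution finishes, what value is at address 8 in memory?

MOV R4, 22 → R4=22
MOV R1, 9 → R1=9
STORE R1, [0] → M[0]=9
AND R1, 31 → R1=9&31=9
NEG R4 → R4=-(22)=-22
STORE R4, [8] → M[8]=-22
MUL R4, 18 → R4=(-22)*18=-396
halt.

-22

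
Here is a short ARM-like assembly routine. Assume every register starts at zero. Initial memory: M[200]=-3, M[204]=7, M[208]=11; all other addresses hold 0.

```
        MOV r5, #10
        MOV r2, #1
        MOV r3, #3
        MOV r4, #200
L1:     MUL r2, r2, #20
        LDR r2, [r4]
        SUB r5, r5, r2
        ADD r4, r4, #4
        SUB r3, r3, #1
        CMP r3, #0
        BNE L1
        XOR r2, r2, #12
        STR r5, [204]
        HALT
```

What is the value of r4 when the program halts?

r5=10
r2=1
r3=3
r4=200
r2=1*20=20
r2=M[200]=-3
r5=10-(-3)=13
r4=200+4=204
r3=3-1=2
CMP r3, #0  (cmp 2,0)
BNE L1: taken
r2=(-3)*20=-60
r2=M[204]=7
r5=13-7=6
r4=204+4=208
r3=2-1=1
CMP r3, #0  (cmp 1,0)
BNE L1: taken
r2=7*20=140
r2=M[208]=11
r5=6-11=-5
r4=208+4=212
r3=1-1=0
CMP r3, #0  (cmp 0,0)
BNE L1: not taken
r2=11^12=7
STR r5, [204] → M[204]=-5
halt.

212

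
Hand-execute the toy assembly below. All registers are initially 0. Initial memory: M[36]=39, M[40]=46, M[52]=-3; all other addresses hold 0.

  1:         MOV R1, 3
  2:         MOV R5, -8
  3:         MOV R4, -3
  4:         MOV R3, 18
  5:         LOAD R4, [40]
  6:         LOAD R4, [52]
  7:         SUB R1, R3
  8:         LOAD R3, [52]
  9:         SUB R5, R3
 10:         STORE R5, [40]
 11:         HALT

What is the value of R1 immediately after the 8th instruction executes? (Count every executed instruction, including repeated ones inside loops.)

-15

after MOV R1, 3: R1=3
after MOV R5, -8: R5=-8
after MOV R4, -3: R4=-3
after MOV R3, 18: R3=18
after LOAD R4, [40]: R4=M[40]=46
after LOAD R4, [52]: R4=M[52]=-3
after SUB R1, R3: R1=3-18=-15
after LOAD R3, [52]: R3=M[52]=-3
After step 8: R1 = -15.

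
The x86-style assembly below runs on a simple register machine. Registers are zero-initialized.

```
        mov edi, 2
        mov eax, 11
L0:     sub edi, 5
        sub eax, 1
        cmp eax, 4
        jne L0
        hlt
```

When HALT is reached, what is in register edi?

-33

edi=2
eax=11
edi=2-5=-3
eax=11-1=10
cmp eax, 4  (cmp 10,4)
jne L0: taken
edi=(-3)-5=-8
eax=10-1=9
cmp eax, 4  (cmp 9,4)
jne L0: taken
edi=(-8)-5=-13
eax=9-1=8
cmp eax, 4  (cmp 8,4)
jne L0: taken
edi=(-13)-5=-18
eax=8-1=7
cmp eax, 4  (cmp 7,4)
jne L0: taken
edi=(-18)-5=-23
eax=7-1=6
cmp eax, 4  (cmp 6,4)
jne L0: taken
edi=(-23)-5=-28
eax=6-1=5
cmp eax, 4  (cmp 5,4)
jne L0: taken
edi=(-28)-5=-33
eax=5-1=4
cmp eax, 4  (cmp 4,4)
jne L0: not taken
halt.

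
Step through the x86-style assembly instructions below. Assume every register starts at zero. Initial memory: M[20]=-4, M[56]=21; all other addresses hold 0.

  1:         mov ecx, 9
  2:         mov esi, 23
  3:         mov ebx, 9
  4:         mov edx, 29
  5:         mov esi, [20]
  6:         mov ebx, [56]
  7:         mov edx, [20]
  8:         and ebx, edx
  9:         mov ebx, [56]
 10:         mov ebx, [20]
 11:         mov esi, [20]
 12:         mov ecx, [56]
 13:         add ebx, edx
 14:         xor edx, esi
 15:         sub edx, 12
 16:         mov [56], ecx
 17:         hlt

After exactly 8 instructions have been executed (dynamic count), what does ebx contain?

after mov ecx, 9: ecx=9
after mov esi, 23: esi=23
after mov ebx, 9: ebx=9
after mov edx, 29: edx=29
after mov esi, [20]: esi=M[20]=-4
after mov ebx, [56]: ebx=M[56]=21
after mov edx, [20]: edx=M[20]=-4
after and ebx, edx: ebx=21&(-4)=20
After step 8: ebx = 20.

20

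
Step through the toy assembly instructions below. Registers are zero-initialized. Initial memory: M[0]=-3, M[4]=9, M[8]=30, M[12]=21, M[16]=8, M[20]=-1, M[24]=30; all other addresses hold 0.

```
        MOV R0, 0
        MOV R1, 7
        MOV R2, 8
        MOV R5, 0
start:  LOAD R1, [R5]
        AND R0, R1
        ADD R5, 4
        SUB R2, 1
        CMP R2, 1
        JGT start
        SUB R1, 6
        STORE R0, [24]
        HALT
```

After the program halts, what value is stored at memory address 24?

0

MOV R0, 0 → R0=0
MOV R1, 7 → R1=7
MOV R2, 8 → R2=8
MOV R5, 0 → R5=0
LOAD R1, [R5] → R1=M[0]=-3
AND R0, R1 → R0=0&(-3)=0
ADD R5, 4 → R5=0+4=4
SUB R2, 1 → R2=8-1=7
CMP R2, 1  (cmp 7,1)
JGT start: taken
LOAD R1, [R5] → R1=M[4]=9
AND R0, R1 → R0=0&9=0
ADD R5, 4 → R5=4+4=8
SUB R2, 1 → R2=7-1=6
CMP R2, 1  (cmp 6,1)
JGT start: taken
LOAD R1, [R5] → R1=M[8]=30
AND R0, R1 → R0=0&30=0
ADD R5, 4 → R5=8+4=12
SUB R2, 1 → R2=6-1=5
CMP R2, 1  (cmp 5,1)
JGT start: taken
LOAD R1, [R5] → R1=M[12]=21
AND R0, R1 → R0=0&21=0
ADD R5, 4 → R5=12+4=16
SUB R2, 1 → R2=5-1=4
CMP R2, 1  (cmp 4,1)
JGT start: taken
LOAD R1, [R5] → R1=M[16]=8
AND R0, R1 → R0=0&8=0
ADD R5, 4 → R5=16+4=20
SUB R2, 1 → R2=4-1=3
CMP R2, 1  (cmp 3,1)
JGT start: taken
LOAD R1, [R5] → R1=M[20]=-1
AND R0, R1 → R0=0&(-1)=0
ADD R5, 4 → R5=20+4=24
SUB R2, 1 → R2=3-1=2
CMP R2, 1  (cmp 2,1)
JGT start: taken
LOAD R1, [R5] → R1=M[24]=30
AND R0, R1 → R0=0&30=0
ADD R5, 4 → R5=24+4=28
SUB R2, 1 → R2=2-1=1
CMP R2, 1  (cmp 1,1)
JGT start: not taken
SUB R1, 6 → R1=30-6=24
STORE R0, [24] → M[24]=0
halt.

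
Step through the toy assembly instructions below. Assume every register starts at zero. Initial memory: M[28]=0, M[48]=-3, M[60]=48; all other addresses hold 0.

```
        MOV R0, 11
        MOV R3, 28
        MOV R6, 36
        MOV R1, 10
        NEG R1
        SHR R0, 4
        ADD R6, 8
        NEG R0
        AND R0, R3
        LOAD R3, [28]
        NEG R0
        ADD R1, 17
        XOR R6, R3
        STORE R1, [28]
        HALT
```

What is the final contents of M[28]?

R0=11
R3=28
R6=36
R1=10
R1=-(10)=-10
R0=11>>4=0
R6=36+8=44
R0=-(0)=0
R0=0&28=0
R3=M[28]=0
R0=-(0)=0
R1=(-10)+17=7
R6=44^0=44
STORE R1, [28] → M[28]=7
halt.

7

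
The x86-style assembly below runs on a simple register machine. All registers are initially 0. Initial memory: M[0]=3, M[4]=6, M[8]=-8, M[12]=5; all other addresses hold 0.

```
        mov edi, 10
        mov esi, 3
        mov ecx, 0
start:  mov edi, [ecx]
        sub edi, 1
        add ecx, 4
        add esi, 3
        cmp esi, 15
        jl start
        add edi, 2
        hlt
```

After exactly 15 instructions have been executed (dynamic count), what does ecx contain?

mov edi, 10 → edi=10
mov esi, 3 → esi=3
mov ecx, 0 → ecx=0
mov edi, [ecx] → edi=M[0]=3
sub edi, 1 → edi=3-1=2
add ecx, 4 → ecx=0+4=4
add esi, 3 → esi=3+3=6
cmp esi, 15  (cmp 6,15)
jl start: taken
mov edi, [ecx] → edi=M[4]=6
sub edi, 1 → edi=6-1=5
add ecx, 4 → ecx=4+4=8
add esi, 3 → esi=6+3=9
cmp esi, 15  (cmp 9,15)
jl start: taken
After step 15: ecx = 8.

8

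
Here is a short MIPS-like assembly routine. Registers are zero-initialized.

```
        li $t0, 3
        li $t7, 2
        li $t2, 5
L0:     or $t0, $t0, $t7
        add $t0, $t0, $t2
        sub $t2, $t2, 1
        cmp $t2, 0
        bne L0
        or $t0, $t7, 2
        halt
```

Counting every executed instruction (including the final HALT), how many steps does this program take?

after li $t0, 3: $t0=3
after li $t7, 2: $t7=2
after li $t2, 5: $t2=5
after or $t0, $t0, $t7: $t0=3|2=3
after add $t0, $t0, $t2: $t0=3+5=8
after sub $t2, $t2, 1: $t2=5-1=4
cmp $t2, 0  (cmp 4,0)
bne L0: taken
after or $t0, $t0, $t7: $t0=8|2=10
after add $t0, $t0, $t2: $t0=10+4=14
after sub $t2, $t2, 1: $t2=4-1=3
cmp $t2, 0  (cmp 3,0)
bne L0: taken
after or $t0, $t0, $t7: $t0=14|2=14
after add $t0, $t0, $t2: $t0=14+3=17
after sub $t2, $t2, 1: $t2=3-1=2
cmp $t2, 0  (cmp 2,0)
bne L0: taken
after or $t0, $t0, $t7: $t0=17|2=19
after add $t0, $t0, $t2: $t0=19+2=21
after sub $t2, $t2, 1: $t2=2-1=1
cmp $t2, 0  (cmp 1,0)
bne L0: taken
after or $t0, $t0, $t7: $t0=21|2=23
after add $t0, $t0, $t2: $t0=23+1=24
after sub $t2, $t2, 1: $t2=1-1=0
cmp $t2, 0  (cmp 0,0)
bne L0: not taken
after or $t0, $t7, 2: $t0=2|2=2
halt.
Total executed instructions: 30.

30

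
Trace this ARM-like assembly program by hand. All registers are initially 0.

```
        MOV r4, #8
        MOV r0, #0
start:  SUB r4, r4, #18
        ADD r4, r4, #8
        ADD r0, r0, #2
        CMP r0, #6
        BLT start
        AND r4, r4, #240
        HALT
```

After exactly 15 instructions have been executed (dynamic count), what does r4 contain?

-22

after MOV r4, #8: r4=8
after MOV r0, #0: r0=0
after SUB r4, r4, #18: r4=8-18=-10
after ADD r4, r4, #8: r4=(-10)+8=-2
after ADD r0, r0, #2: r0=0+2=2
CMP r0, #6  (cmp 2,6)
BLT start: taken
after SUB r4, r4, #18: r4=(-2)-18=-20
after ADD r4, r4, #8: r4=(-20)+8=-12
after ADD r0, r0, #2: r0=2+2=4
CMP r0, #6  (cmp 4,6)
BLT start: taken
after SUB r4, r4, #18: r4=(-12)-18=-30
after ADD r4, r4, #8: r4=(-30)+8=-22
after ADD r0, r0, #2: r0=4+2=6
After step 15: r4 = -22.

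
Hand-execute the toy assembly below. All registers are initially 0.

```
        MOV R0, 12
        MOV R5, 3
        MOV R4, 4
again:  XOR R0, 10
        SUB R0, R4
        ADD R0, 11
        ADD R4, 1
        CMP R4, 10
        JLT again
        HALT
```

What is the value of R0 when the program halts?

R0=12
R5=3
R4=4
R0=12^10=6
R0=6-4=2
R0=2+11=13
R4=4+1=5
CMP R4, 10  (cmp 5,10)
JLT again: taken
R0=13^10=7
R0=7-5=2
R0=2+11=13
R4=5+1=6
CMP R4, 10  (cmp 6,10)
JLT again: taken
R0=13^10=7
R0=7-6=1
R0=1+11=12
R4=6+1=7
CMP R4, 10  (cmp 7,10)
JLT again: taken
R0=12^10=6
R0=6-7=-1
R0=(-1)+11=10
R4=7+1=8
CMP R4, 10  (cmp 8,10)
JLT again: taken
R0=10^10=0
R0=0-8=-8
R0=(-8)+11=3
R4=8+1=9
CMP R4, 10  (cmp 9,10)
JLT again: taken
R0=3^10=9
R0=9-9=0
R0=0+11=11
R4=9+1=10
CMP R4, 10  (cmp 10,10)
JLT again: not taken
halt.

11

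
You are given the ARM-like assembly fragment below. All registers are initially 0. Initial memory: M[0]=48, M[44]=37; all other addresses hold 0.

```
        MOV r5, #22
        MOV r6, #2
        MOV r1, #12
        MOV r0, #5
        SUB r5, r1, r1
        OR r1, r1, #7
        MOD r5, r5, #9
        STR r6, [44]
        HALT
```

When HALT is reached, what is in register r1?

r5=22
r6=2
r1=12
r0=5
r5=12-12=0
r1=12|7=15
r5=0%9=0
STR r6, [44] → M[44]=2
halt.

15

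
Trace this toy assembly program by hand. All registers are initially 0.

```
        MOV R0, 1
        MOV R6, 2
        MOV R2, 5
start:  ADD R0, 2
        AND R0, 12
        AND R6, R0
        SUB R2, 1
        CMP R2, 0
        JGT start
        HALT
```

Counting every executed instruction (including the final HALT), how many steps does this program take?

after MOV R0, 1: R0=1
after MOV R6, 2: R6=2
after MOV R2, 5: R2=5
after ADD R0, 2: R0=1+2=3
after AND R0, 12: R0=3&12=0
after AND R6, R0: R6=2&0=0
after SUB R2, 1: R2=5-1=4
CMP R2, 0  (cmp 4,0)
JGT start: taken
after ADD R0, 2: R0=0+2=2
after AND R0, 12: R0=2&12=0
after AND R6, R0: R6=0&0=0
after SUB R2, 1: R2=4-1=3
CMP R2, 0  (cmp 3,0)
JGT start: taken
after ADD R0, 2: R0=0+2=2
after AND R0, 12: R0=2&12=0
after AND R6, R0: R6=0&0=0
after SUB R2, 1: R2=3-1=2
CMP R2, 0  (cmp 2,0)
JGT start: taken
after ADD R0, 2: R0=0+2=2
after AND R0, 12: R0=2&12=0
after AND R6, R0: R6=0&0=0
after SUB R2, 1: R2=2-1=1
CMP R2, 0  (cmp 1,0)
JGT start: taken
after ADD R0, 2: R0=0+2=2
after AND R0, 12: R0=2&12=0
after AND R6, R0: R6=0&0=0
after SUB R2, 1: R2=1-1=0
CMP R2, 0  (cmp 0,0)
JGT start: not taken
halt.
Total executed instructions: 34.

34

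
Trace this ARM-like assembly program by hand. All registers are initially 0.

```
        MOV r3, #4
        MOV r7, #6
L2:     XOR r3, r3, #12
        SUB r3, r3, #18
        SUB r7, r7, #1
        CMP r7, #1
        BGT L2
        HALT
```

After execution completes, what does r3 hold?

r3=4
r7=6
r3=4^12=8
r3=8-18=-10
r7=6-1=5
CMP r7, #1  (cmp 5,1)
BGT L2: taken
r3=(-10)^12=-6
r3=(-6)-18=-24
r7=5-1=4
CMP r7, #1  (cmp 4,1)
BGT L2: taken
r3=(-24)^12=-28
r3=(-28)-18=-46
r7=4-1=3
CMP r7, #1  (cmp 3,1)
BGT L2: taken
r3=(-46)^12=-34
r3=(-34)-18=-52
r7=3-1=2
CMP r7, #1  (cmp 2,1)
BGT L2: taken
r3=(-52)^12=-64
r3=(-64)-18=-82
r7=2-1=1
CMP r7, #1  (cmp 1,1)
BGT L2: not taken
halt.

-82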